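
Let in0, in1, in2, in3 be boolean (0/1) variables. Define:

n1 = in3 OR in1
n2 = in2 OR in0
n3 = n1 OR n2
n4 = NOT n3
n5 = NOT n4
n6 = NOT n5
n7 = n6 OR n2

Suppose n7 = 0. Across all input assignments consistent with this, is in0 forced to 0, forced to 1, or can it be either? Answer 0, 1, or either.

0

n7 = n6 OR n2 must be 0, so both n6 = 0 and n2 = 0.
n6 = NOT n5 must be 0, so n5 = 1.
n2 = in2 OR in0 must be 0, so both in2 = 0 and in0 = 0.
Every assignment with n7 = 0 has in0 = 0; there are 3 such assignment(s).
  in0=0, in1=0, in2=0, in3=1
  in0=0, in1=1, in2=0, in3=0
  in0=0, in1=1, in2=0, in3=1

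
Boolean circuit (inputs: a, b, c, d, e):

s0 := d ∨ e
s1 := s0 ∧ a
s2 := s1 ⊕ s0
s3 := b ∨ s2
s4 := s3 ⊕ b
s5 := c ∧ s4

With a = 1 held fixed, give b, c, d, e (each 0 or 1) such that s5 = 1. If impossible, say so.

With a = 1 fixed, none of the 16 settings of b, c, d, e give s5 = 1.
For example, with b=1, c=0, d=1, e=0:
s0 = d ∨ e = 1 ∨ 0 = 1
s1 = s0 ∧ a = 1 ∧ 1 = 1
s2 = s1 ⊕ s0 = 1 ⊕ 1 = 0
s3 = b ∨ s2 = 1 ∨ 0 = 1
s4 = s3 ⊕ b = 1 ⊕ 1 = 0
s5 = c ∧ s4 = 0 ∧ 0 = 0
giving s5 = 0 ≠ 1.

no solution exists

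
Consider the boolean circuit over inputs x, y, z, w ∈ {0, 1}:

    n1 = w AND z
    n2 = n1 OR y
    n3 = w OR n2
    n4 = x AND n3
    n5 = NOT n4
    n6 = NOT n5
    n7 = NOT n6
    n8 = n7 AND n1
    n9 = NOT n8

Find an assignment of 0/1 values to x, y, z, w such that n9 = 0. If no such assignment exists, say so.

x=0, y=0, z=1, w=1

n9 = NOT n8 must be 0, so n8 = 1.
n8 = n7 AND n1 must be 1, so both n7 = 1 and n1 = 1.
n7 = NOT n6 must be 1, so n6 = 0.
Check with x=0, y=0, z=1, w=1:
n1 = w AND z = 1 AND 1 = 1
n2 = n1 OR y = 1 OR 0 = 1
n3 = w OR n2 = 1 OR 1 = 1
n4 = x AND n3 = 0 AND 1 = 0
n5 = NOT n4 = NOT 0 = 1
n6 = NOT n5 = NOT 1 = 0
n7 = NOT n6 = NOT 0 = 1
n8 = n7 AND n1 = 1 AND 1 = 1
n9 = NOT n8 = NOT 1 = 0
So n9 = 0 as required.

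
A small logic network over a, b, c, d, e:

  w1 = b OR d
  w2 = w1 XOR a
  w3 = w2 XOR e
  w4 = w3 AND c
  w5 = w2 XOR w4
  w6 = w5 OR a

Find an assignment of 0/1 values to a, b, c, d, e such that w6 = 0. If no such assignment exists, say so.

w6 = w5 OR a must be 0, so both w5 = 0 and a = 0.
Check with a=0 b=1 c=1 d=0 e=0:
w1 = b OR d = 1 OR 0 = 1
w2 = w1 XOR a = 1 XOR 0 = 1
w3 = w2 XOR e = 1 XOR 0 = 1
w4 = w3 AND c = 1 AND 1 = 1
w5 = w2 XOR w4 = 1 XOR 1 = 0
w6 = w5 OR a = 0 OR 0 = 0
So w6 = 0 as required.

a=0 b=1 c=1 d=0 e=0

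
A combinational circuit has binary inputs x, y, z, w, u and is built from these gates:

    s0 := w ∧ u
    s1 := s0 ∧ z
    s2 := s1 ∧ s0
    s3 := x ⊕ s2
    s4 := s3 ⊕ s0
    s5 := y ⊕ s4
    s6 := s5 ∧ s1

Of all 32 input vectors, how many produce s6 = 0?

30

s6 = s5 ∧ s1 must be 0, so at least one of s5, s1 is 0.
Enumerating the 32 input combinations, 30 give s6 = 0 and 2 give s6 = 1.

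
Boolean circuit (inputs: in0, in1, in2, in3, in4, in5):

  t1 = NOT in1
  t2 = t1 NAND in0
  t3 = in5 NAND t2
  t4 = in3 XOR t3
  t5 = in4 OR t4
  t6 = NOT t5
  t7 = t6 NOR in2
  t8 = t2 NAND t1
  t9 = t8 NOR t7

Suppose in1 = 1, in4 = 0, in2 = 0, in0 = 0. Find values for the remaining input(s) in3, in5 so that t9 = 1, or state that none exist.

no solution exists

With in1 = 1, in4 = 0, in2 = 0, in0 = 0 fixed, none of the 4 settings of in3, in5 give t9 = 1.
For example, with in3=1, in5=1:
t1 = NOT in1 = NOT 1 = 0
t2 = t1 NAND in0 = 0 NAND 0 = 1
t3 = in5 NAND t2 = 1 NAND 1 = 0
t4 = in3 XOR t3 = 1 XOR 0 = 1
t5 = in4 OR t4 = 0 OR 1 = 1
t6 = NOT t5 = NOT 1 = 0
t7 = t6 NOR in2 = 0 NOR 0 = 1
t8 = t2 NAND t1 = 1 NAND 0 = 1
t9 = t8 NOR t7 = 1 NOR 1 = 0
giving t9 = 0 ≠ 1.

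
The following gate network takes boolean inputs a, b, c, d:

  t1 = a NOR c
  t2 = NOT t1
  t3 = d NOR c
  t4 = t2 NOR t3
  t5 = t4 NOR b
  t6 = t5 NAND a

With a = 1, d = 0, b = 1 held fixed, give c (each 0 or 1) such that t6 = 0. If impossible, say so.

With a = 1, d = 0, b = 1 fixed, none of the 2 settings of c give t6 = 0.
For example, with c=1:
t1 = a NOR c = 1 NOR 1 = 0
t2 = NOT t1 = NOT 0 = 1
t3 = d NOR c = 0 NOR 1 = 0
t4 = t2 NOR t3 = 1 NOR 0 = 0
t5 = t4 NOR b = 0 NOR 1 = 0
t6 = t5 NAND a = 0 NAND 1 = 1
giving t6 = 1 ≠ 0.

no solution exists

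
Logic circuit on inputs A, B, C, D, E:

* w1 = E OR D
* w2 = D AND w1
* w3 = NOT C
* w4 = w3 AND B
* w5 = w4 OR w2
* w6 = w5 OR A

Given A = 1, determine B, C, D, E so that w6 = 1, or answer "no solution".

B=1, C=1, D=0, E=0

w6 = w5 OR A must be 1, so at least one of w5, A is 1.
Check with A = 1 and B=1, C=1, D=0, E=0:
w1 = E OR D = 0 OR 0 = 0
w2 = D AND w1 = 0 AND 0 = 0
w3 = NOT C = NOT 1 = 0
w4 = w3 AND B = 0 AND 1 = 0
w5 = w4 OR w2 = 0 OR 0 = 0
w6 = w5 OR A = 0 OR 1 = 1
So w6 = 1.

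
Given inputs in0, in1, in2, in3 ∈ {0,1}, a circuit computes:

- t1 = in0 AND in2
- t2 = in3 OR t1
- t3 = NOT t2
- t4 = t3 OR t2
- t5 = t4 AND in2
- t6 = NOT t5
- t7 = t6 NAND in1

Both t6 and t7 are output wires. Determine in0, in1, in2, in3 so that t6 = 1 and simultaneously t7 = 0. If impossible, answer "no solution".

Check with in0=0, in1=1, in2=0, in3=0:
t1 = in0 AND in2 = 0 AND 0 = 0
t2 = in3 OR t1 = 0 OR 0 = 0
t3 = NOT t2 = NOT 0 = 1
t4 = t3 OR t2 = 1 OR 0 = 1
t5 = t4 AND in2 = 1 AND 0 = 0
t6 = NOT t5 = NOT 0 = 1
t7 = t6 NAND in1 = 1 NAND 1 = 0
So t6 = 1 and t7 = 0.

in0=0, in1=1, in2=0, in3=0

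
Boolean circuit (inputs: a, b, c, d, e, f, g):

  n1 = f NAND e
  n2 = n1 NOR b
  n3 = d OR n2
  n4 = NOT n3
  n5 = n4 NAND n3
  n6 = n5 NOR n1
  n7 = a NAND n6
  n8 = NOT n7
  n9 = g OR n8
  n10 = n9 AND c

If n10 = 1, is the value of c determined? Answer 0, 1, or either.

1

n10 = n9 AND c must be 1, so both n9 = 1 and c = 1.
n9 = g OR n8 must be 1, so at least one of g, n8 is 1.
Every assignment with n10 = 1 has c = 1; there are 32 such assignment(s).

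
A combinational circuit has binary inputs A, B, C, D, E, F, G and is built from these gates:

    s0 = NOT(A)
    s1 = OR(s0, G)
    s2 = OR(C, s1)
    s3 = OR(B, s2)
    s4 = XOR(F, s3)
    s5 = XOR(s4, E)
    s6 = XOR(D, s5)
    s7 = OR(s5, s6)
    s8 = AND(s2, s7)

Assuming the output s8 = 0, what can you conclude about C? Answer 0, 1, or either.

either

Both values of C occur among assignments with s8 = 0:
  C=0: A=0, B=0, C=0, D=0, E=0, F=1, G=0
  C=1: A=0, B=0, C=1, D=0, E=0, F=1, G=0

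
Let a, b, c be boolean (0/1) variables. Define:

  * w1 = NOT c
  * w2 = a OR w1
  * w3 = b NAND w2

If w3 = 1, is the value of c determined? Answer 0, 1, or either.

Both values of c occur among assignments with w3 = 1:
  c=0: a=0, b=0, c=0
  c=1: a=0, b=0, c=1

either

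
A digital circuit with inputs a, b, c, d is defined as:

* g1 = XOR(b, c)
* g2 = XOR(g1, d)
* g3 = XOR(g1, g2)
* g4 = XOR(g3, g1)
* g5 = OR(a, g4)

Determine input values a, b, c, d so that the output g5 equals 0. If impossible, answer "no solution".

a=0, b=1, c=0, d=1

g5 = OR(a, g4) must be 0, so both a = 0 and g4 = 0.
Check with a=0, b=1, c=0, d=1:
g1 = XOR(b, c) = XOR(1, 0) = 1
g2 = XOR(g1, d) = XOR(1, 1) = 0
g3 = XOR(g1, g2) = XOR(1, 0) = 1
g4 = XOR(g3, g1) = XOR(1, 1) = 0
g5 = OR(a, g4) = OR(0, 0) = 0
So g5 = 0 as required.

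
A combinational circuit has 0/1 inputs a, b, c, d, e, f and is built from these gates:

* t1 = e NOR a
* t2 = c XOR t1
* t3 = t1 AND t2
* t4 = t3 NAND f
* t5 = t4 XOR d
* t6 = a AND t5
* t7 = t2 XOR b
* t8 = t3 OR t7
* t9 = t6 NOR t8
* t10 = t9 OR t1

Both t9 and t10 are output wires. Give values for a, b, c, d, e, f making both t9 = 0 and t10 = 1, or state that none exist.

a=0, b=1, c=1, d=1, e=0, f=0

Check with a=0, b=1, c=1, d=1, e=0, f=0:
t1 = e NOR a = 0 NOR 0 = 1
t2 = c XOR t1 = 1 XOR 1 = 0
t3 = t1 AND t2 = 1 AND 0 = 0
t4 = t3 NAND f = 0 NAND 0 = 1
t5 = t4 XOR d = 1 XOR 1 = 0
t6 = a AND t5 = 0 AND 0 = 0
t7 = t2 XOR b = 0 XOR 1 = 1
t8 = t3 OR t7 = 0 OR 1 = 1
t9 = t6 NOR t8 = 0 NOR 1 = 0
t10 = t9 OR t1 = 0 OR 1 = 1
So t9 = 0 and t10 = 1.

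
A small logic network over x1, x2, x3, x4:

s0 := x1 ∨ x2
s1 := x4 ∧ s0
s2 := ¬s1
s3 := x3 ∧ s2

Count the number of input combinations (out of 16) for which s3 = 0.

s3 = x3 ∧ s2 must be 0, so at least one of x3, s2 is 0.
Enumerating the 16 input combinations, 11 give s3 = 0 and 5 give s3 = 1.

11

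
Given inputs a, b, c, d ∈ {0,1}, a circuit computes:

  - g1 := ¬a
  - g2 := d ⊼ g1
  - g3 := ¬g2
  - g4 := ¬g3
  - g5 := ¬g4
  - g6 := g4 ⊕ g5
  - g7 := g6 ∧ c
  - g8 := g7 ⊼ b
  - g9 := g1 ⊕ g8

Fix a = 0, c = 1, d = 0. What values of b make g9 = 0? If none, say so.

b=0

g9 = g1 ⊕ g8 must be 0, so g1 and g8 are equal.
Check with a = 0, c = 1, d = 0 and b=0:
g1 = ¬a = ¬0 = 1
g2 = d ⊼ g1 = 0 ⊼ 1 = 1
g3 = ¬g2 = ¬1 = 0
g4 = ¬g3 = ¬0 = 1
g5 = ¬g4 = ¬1 = 0
g6 = g4 ⊕ g5 = 1 ⊕ 0 = 1
g7 = g6 ∧ c = 1 ∧ 1 = 1
g8 = g7 ⊼ b = 1 ⊼ 0 = 1
g9 = g1 ⊕ g8 = 1 ⊕ 1 = 0
So g9 = 0.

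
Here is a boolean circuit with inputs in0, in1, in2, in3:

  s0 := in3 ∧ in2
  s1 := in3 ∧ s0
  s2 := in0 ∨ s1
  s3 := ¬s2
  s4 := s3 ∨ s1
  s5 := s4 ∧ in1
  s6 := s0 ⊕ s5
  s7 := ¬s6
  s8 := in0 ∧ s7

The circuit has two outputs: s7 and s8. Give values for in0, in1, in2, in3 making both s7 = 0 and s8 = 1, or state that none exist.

no solution exists

Across all 16 input combinations, none give both s7 = 0 and s8 = 1.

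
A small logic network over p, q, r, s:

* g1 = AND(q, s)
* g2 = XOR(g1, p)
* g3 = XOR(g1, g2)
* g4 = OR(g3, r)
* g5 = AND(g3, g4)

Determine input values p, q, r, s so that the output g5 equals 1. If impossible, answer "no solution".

g5 = AND(g3, g4) must be 1, so both g3 = 1 and g4 = 1.
g3 = XOR(g1, g2) must be 1, so g1 and g2 differ.
Check with p=1, q=0, r=0, s=0:
g1 = AND(q, s) = AND(0, 0) = 0
g2 = XOR(g1, p) = XOR(0, 1) = 1
g3 = XOR(g1, g2) = XOR(0, 1) = 1
g4 = OR(g3, r) = OR(1, 0) = 1
g5 = AND(g3, g4) = AND(1, 1) = 1
So g5 = 1 as required.

p=1, q=0, r=0, s=0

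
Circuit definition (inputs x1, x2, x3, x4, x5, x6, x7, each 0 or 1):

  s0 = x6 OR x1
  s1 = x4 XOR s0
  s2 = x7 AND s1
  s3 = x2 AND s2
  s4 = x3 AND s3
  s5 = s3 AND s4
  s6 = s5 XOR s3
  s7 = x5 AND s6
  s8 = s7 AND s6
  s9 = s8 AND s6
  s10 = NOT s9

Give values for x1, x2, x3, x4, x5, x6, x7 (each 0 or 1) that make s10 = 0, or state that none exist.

s10 = NOT s9 must be 0, so s9 = 1.
s9 = s8 AND s6 must be 1, so both s8 = 1 and s6 = 1.
Check with x1=1, x2=1, x3=0, x4=0, x5=1, x6=0, x7=1:
s0 = x6 OR x1 = 0 OR 1 = 1
s1 = x4 XOR s0 = 0 XOR 1 = 1
s2 = x7 AND s1 = 1 AND 1 = 1
s3 = x2 AND s2 = 1 AND 1 = 1
s4 = x3 AND s3 = 0 AND 1 = 0
s5 = s3 AND s4 = 1 AND 0 = 0
s6 = s5 XOR s3 = 0 XOR 1 = 1
s7 = x5 AND s6 = 1 AND 1 = 1
s8 = s7 AND s6 = 1 AND 1 = 1
s9 = s8 AND s6 = 1 AND 1 = 1
s10 = NOT s9 = NOT 1 = 0
So s10 = 0 as required.

x1=1, x2=1, x3=0, x4=0, x5=1, x6=0, x7=1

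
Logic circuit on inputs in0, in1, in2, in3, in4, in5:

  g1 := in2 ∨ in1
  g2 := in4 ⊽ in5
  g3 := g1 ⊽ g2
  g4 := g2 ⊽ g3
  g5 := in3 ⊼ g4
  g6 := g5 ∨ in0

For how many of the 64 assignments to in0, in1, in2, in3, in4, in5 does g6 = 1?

g6 = g5 ∨ in0 must be 1, so at least one of g5, in0 is 1.
Enumerating the 64 input combinations, 55 give g6 = 1 and 9 give g6 = 0.

55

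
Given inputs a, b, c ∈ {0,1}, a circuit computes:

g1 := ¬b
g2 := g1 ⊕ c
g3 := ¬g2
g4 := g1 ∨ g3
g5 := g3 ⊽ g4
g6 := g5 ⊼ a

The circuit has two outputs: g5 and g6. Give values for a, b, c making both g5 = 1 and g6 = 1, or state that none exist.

a=0, b=1, c=1

Check with a=0, b=1, c=1:
g1 = ¬b = ¬1 = 0
g2 = g1 ⊕ c = 0 ⊕ 1 = 1
g3 = ¬g2 = ¬1 = 0
g4 = g1 ∨ g3 = 0 ∨ 0 = 0
g5 = g3 ⊽ g4 = 0 ⊽ 0 = 1
g6 = g5 ⊼ a = 1 ⊼ 0 = 1
So g5 = 1 and g6 = 1.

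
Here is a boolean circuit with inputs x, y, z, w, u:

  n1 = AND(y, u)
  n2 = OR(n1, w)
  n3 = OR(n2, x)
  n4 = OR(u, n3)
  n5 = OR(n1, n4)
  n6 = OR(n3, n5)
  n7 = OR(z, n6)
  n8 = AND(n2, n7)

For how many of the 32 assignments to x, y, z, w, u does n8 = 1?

20

n8 = AND(n2, n7) must be 1, so both n2 = 1 and n7 = 1.
Enumerating the 32 input combinations, 20 give n8 = 1 and 12 give n8 = 0.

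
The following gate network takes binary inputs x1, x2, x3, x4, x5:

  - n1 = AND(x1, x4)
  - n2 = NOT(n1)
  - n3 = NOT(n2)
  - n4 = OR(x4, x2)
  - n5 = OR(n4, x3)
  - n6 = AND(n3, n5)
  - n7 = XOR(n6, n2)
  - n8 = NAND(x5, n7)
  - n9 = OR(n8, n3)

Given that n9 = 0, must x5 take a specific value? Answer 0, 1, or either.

1

n9 = OR(n8, n3) must be 0, so both n8 = 0 and n3 = 0.
n8 = NAND(x5, n7) must be 0, so both x5 = 1 and n7 = 1.
Every assignment with n9 = 0 has x5 = 1; there are 12 such assignment(s).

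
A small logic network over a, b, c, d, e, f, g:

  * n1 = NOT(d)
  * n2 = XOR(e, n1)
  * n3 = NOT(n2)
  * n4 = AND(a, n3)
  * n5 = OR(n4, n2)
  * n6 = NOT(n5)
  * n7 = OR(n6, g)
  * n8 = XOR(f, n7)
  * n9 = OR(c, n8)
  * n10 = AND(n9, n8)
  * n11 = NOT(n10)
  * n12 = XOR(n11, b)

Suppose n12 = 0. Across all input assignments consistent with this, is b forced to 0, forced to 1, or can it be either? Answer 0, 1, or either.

Both values of b occur among assignments with n12 = 0:
  b=0: a=0, b=0, c=0, d=0, e=0, f=0, g=1
  b=1: a=0, b=1, c=0, d=0, e=0, f=0, g=0

either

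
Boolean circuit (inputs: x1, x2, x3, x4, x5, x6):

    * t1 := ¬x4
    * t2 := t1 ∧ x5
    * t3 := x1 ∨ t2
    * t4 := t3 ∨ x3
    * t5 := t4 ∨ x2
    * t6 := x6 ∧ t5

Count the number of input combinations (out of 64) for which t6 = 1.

29

t6 = x6 ∧ t5 must be 1, so both x6 = 1 and t5 = 1.
Enumerating the 64 input combinations, 29 give t6 = 1 and 35 give t6 = 0.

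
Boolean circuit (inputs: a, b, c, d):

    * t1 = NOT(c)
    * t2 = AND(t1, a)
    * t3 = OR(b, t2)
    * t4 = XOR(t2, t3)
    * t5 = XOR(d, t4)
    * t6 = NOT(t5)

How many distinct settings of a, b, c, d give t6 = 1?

8

t6 = NOT(t5) must be 1, so t5 = 0.
Enumerating the 16 input combinations, 8 give t6 = 1 and 8 give t6 = 0.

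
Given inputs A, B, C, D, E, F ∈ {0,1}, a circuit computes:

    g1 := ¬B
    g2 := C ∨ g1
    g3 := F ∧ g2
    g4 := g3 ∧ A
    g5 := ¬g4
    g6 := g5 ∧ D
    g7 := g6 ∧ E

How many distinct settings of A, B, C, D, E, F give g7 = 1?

g7 = g6 ∧ E must be 1, so both g6 = 1 and E = 1.
g6 = g5 ∧ D must be 1, so both g5 = 1 and D = 1.
g5 = ¬g4 must be 1, so g4 = 0.
Enumerating the 64 input combinations, 13 give g7 = 1 and 51 give g7 = 0.

13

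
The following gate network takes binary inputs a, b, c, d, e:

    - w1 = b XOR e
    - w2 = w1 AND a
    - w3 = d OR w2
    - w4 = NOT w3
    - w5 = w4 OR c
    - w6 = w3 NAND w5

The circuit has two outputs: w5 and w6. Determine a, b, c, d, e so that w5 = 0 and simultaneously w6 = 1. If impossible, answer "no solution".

a=1, b=0, c=0, d=1, e=0

Check with a=1, b=0, c=0, d=1, e=0:
w1 = b XOR e = 0 XOR 0 = 0
w2 = w1 AND a = 0 AND 1 = 0
w3 = d OR w2 = 1 OR 0 = 1
w4 = NOT w3 = NOT 1 = 0
w5 = w4 OR c = 0 OR 0 = 0
w6 = w3 NAND w5 = 1 NAND 0 = 1
So w5 = 0 and w6 = 1.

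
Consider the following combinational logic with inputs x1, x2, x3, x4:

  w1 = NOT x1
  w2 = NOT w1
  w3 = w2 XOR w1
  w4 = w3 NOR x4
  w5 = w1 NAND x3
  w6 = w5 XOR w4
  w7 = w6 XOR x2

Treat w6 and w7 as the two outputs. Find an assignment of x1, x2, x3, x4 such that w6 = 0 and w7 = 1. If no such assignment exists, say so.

Check with x1=0, x2=1, x3=1, x4=1:
w1 = NOT x1 = NOT 0 = 1
w2 = NOT w1 = NOT 1 = 0
w3 = w2 XOR w1 = 0 XOR 1 = 1
w4 = w3 NOR x4 = 1 NOR 1 = 0
w5 = w1 NAND x3 = 1 NAND 1 = 0
w6 = w5 XOR w4 = 0 XOR 0 = 0
w7 = w6 XOR x2 = 0 XOR 1 = 1
So w6 = 0 and w7 = 1.

x1=0, x2=1, x3=1, x4=1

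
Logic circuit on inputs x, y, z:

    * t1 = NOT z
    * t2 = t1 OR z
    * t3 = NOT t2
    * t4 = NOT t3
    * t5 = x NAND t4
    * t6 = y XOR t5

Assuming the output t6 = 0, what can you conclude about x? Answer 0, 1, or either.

either

Both values of x occur among assignments with t6 = 0:
  x=0: x=0, y=1, z=0
  x=1: x=1, y=0, z=0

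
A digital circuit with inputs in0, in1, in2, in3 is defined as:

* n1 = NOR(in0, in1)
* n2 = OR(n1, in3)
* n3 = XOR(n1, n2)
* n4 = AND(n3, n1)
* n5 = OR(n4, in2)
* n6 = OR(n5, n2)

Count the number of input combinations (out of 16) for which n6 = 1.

n6 = OR(n5, n2) must be 1, so at least one of n5, n2 is 1.
Enumerating the 16 input combinations, 13 give n6 = 1 and 3 give n6 = 0.

13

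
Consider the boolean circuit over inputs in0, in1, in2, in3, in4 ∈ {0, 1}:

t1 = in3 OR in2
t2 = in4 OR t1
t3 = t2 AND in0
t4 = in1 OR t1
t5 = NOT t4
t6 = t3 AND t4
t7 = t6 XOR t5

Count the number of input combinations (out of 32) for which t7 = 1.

17

t7 = t6 XOR t5 must be 1, so t6 and t5 differ.
Enumerating the 32 input combinations, 17 give t7 = 1 and 15 give t7 = 0.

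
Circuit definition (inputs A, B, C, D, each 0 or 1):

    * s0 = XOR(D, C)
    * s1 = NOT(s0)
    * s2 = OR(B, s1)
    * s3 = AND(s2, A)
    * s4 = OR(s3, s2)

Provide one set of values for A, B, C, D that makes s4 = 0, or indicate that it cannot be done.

s4 = OR(s3, s2) must be 0, so both s3 = 0 and s2 = 0.
s3 = AND(s2, A) must be 0, so at least one of s2, A is 0.
s2 = OR(B, s1) must be 0, so both B = 0 and s1 = 0.
Check with A=0, B=0, C=0, D=1:
s0 = XOR(D, C) = XOR(1, 0) = 1
s1 = NOT(s0) = NOT 1 = 0
s2 = OR(B, s1) = OR(0, 0) = 0
s3 = AND(s2, A) = AND(0, 0) = 0
s4 = OR(s3, s2) = OR(0, 0) = 0
So s4 = 0 as required.

A=0, B=0, C=0, D=1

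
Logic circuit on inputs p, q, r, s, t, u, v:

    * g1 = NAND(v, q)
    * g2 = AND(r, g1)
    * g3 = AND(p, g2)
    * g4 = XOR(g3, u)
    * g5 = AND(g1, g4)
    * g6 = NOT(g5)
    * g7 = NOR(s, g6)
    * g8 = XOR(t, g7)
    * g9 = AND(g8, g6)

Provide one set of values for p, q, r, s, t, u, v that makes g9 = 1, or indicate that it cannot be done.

p=1, q=0, r=1, s=0, t=1, u=1, v=1

g9 = AND(g8, g6) must be 1, so both g8 = 1 and g6 = 1.
g8 = XOR(t, g7) must be 1, so t and g7 differ.
Check with p=1, q=0, r=1, s=0, t=1, u=1, v=1:
g1 = NAND(v, q) = NAND(1, 0) = 1
g2 = AND(r, g1) = AND(1, 1) = 1
g3 = AND(p, g2) = AND(1, 1) = 1
g4 = XOR(g3, u) = XOR(1, 1) = 0
g5 = AND(g1, g4) = AND(1, 0) = 0
g6 = NOT(g5) = NOT 0 = 1
g7 = NOR(s, g6) = NOR(0, 1) = 0
g8 = XOR(t, g7) = XOR(1, 0) = 1
g9 = AND(g8, g6) = AND(1, 1) = 1
So g9 = 1 as required.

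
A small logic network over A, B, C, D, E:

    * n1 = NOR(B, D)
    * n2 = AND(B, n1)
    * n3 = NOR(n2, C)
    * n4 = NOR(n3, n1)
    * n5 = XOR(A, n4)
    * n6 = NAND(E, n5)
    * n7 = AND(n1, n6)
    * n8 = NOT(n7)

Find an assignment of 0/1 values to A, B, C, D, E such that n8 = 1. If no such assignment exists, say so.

A=0, B=0, C=0, D=1, E=1

n8 = NOT(n7) must be 1, so n7 = 0.
n7 = AND(n1, n6) must be 0, so at least one of n1, n6 is 0.
Check with A=0, B=0, C=0, D=1, E=1:
n1 = NOR(B, D) = NOR(0, 1) = 0
n2 = AND(B, n1) = AND(0, 0) = 0
n3 = NOR(n2, C) = NOR(0, 0) = 1
n4 = NOR(n3, n1) = NOR(1, 0) = 0
n5 = XOR(A, n4) = XOR(0, 0) = 0
n6 = NAND(E, n5) = NAND(1, 0) = 1
n7 = AND(n1, n6) = AND(0, 1) = 0
n8 = NOT(n7) = NOT 0 = 1
So n8 = 1 as required.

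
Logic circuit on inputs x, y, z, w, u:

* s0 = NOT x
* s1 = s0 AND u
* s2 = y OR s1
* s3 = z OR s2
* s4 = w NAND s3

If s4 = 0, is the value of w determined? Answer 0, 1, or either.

s4 = w NAND s3 must be 0, so both w = 1 and s3 = 1.
s3 = z OR s2 must be 1, so at least one of z, s2 is 1.
Every assignment with s4 = 0 has w = 1; there are 13 such assignment(s).

1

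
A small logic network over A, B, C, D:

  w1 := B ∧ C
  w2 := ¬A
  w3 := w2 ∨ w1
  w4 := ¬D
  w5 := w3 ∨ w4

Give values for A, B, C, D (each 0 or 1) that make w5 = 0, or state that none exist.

A=1 B=0 C=0 D=1

Check with A=1 B=0 C=0 D=1:
w1 = B ∧ C = 0 ∧ 0 = 0
w2 = ¬A = ¬1 = 0
w3 = w2 ∨ w1 = 0 ∨ 0 = 0
w4 = ¬D = ¬1 = 0
w5 = w3 ∨ w4 = 0 ∨ 0 = 0
So w5 = 0 as required.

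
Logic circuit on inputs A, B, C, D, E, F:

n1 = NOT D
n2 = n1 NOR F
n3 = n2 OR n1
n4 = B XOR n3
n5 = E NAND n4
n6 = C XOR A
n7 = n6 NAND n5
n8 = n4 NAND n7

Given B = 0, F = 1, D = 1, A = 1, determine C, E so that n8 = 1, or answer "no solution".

n8 = n4 NAND n7 must be 1, so at least one of n4, n7 is 0.
Check with B = 0, F = 1, D = 1, A = 1 and C=1, E=1:
n1 = NOT D = NOT 1 = 0
n2 = n1 NOR F = 0 NOR 1 = 0
n3 = n2 OR n1 = 0 OR 0 = 0
n4 = B XOR n3 = 0 XOR 0 = 0
n5 = E NAND n4 = 1 NAND 0 = 1
n6 = C XOR A = 1 XOR 1 = 0
n7 = n6 NAND n5 = 0 NAND 1 = 1
n8 = n4 NAND n7 = 0 NAND 1 = 1
So n8 = 1.

C=1, E=1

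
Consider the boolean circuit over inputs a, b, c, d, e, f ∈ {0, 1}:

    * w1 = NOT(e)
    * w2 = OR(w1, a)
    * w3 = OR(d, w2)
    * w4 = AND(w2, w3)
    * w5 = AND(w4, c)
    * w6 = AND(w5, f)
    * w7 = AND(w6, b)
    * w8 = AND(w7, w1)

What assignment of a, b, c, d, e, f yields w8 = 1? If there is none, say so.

a=1, b=1, c=1, d=1, e=0, f=1

w8 = AND(w7, w1) must be 1, so both w7 = 1 and w1 = 1.
Check with a=1, b=1, c=1, d=1, e=0, f=1:
w1 = NOT(e) = NOT 0 = 1
w2 = OR(w1, a) = OR(1, 1) = 1
w3 = OR(d, w2) = OR(1, 1) = 1
w4 = AND(w2, w3) = AND(1, 1) = 1
w5 = AND(w4, c) = AND(1, 1) = 1
w6 = AND(w5, f) = AND(1, 1) = 1
w7 = AND(w6, b) = AND(1, 1) = 1
w8 = AND(w7, w1) = AND(1, 1) = 1
So w8 = 1 as required.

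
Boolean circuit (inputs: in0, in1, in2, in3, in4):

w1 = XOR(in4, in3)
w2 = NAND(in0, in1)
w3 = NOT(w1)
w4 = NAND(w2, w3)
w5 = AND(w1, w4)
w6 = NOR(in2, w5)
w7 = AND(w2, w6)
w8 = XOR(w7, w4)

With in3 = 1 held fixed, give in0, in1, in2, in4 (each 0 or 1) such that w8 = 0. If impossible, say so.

in0=0, in1=1, in2=1, in4=1

w8 = XOR(w7, w4) must be 0, so w7 and w4 are equal.
Check with in3 = 1 and in0=0, in1=1, in2=1, in4=1:
w1 = XOR(in4, in3) = XOR(1, 1) = 0
w2 = NAND(in0, in1) = NAND(0, 1) = 1
w3 = NOT(w1) = NOT 0 = 1
w4 = NAND(w2, w3) = NAND(1, 1) = 0
w5 = AND(w1, w4) = AND(0, 0) = 0
w6 = NOR(in2, w5) = NOR(1, 0) = 0
w7 = AND(w2, w6) = AND(1, 0) = 0
w8 = XOR(w7, w4) = XOR(0, 0) = 0
So w8 = 0.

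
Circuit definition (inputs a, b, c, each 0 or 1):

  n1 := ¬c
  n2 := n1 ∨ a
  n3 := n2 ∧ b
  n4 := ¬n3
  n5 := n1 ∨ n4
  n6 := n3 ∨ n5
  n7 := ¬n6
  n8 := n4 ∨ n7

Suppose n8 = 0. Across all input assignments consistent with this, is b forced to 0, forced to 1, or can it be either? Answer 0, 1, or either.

n8 = n4 ∨ n7 must be 0, so both n4 = 0 and n7 = 0.
Every assignment with n8 = 0 has b = 1; there are 3 such assignment(s).
  a=0, b=1, c=0
  a=1, b=1, c=0
  a=1, b=1, c=1

1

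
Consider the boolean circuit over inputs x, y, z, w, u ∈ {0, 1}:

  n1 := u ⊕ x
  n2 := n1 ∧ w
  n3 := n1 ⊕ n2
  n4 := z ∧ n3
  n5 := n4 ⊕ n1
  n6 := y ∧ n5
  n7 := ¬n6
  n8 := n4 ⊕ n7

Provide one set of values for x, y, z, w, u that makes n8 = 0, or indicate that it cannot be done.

x=1 y=0 z=1 w=0 u=0

Check with x=1 y=0 z=1 w=0 u=0:
n1 = u ⊕ x = 0 ⊕ 1 = 1
n2 = n1 ∧ w = 1 ∧ 0 = 0
n3 = n1 ⊕ n2 = 1 ⊕ 0 = 1
n4 = z ∧ n3 = 1 ∧ 1 = 1
n5 = n4 ⊕ n1 = 1 ⊕ 1 = 0
n6 = y ∧ n5 = 0 ∧ 0 = 0
n7 = ¬n6 = ¬0 = 1
n8 = n4 ⊕ n7 = 1 ⊕ 1 = 0
So n8 = 0 as required.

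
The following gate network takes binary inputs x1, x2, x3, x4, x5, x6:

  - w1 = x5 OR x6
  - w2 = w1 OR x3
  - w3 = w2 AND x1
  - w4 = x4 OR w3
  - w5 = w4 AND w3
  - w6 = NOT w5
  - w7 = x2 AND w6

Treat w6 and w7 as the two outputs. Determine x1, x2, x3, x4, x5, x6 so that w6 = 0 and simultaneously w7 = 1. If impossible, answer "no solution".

no solution exists

Across all 64 input combinations, none give both w6 = 0 and w7 = 1.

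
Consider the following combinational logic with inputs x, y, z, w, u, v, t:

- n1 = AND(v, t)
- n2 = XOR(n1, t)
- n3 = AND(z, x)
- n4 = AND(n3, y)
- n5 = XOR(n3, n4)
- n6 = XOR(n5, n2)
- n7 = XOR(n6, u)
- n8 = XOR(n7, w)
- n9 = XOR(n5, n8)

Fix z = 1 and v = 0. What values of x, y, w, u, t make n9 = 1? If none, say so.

n9 = XOR(n5, n8) must be 1, so n5 and n8 differ.
Check with z = 1 and v = 0 and x=1, y=0, w=0, u=0, t=1:
n1 = AND(v, t) = AND(0, 1) = 0
n2 = XOR(n1, t) = XOR(0, 1) = 1
n3 = AND(z, x) = AND(1, 1) = 1
n4 = AND(n3, y) = AND(1, 0) = 0
n5 = XOR(n3, n4) = XOR(1, 0) = 1
n6 = XOR(n5, n2) = XOR(1, 1) = 0
n7 = XOR(n6, u) = XOR(0, 0) = 0
n8 = XOR(n7, w) = XOR(0, 0) = 0
n9 = XOR(n5, n8) = XOR(1, 0) = 1
So n9 = 1.

x=1 y=0 w=0 u=0 t=1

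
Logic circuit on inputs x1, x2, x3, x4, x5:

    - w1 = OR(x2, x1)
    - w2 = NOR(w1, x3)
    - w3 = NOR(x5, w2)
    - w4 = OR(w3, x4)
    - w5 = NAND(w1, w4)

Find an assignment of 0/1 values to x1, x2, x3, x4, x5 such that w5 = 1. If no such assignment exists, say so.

w5 = NAND(w1, w4) must be 1, so at least one of w1, w4 is 0.
Check with x1=1, x2=0, x3=1, x4=0, x5=1:
w1 = OR(x2, x1) = OR(0, 1) = 1
w2 = NOR(w1, x3) = NOR(1, 1) = 0
w3 = NOR(x5, w2) = NOR(1, 0) = 0
w4 = OR(w3, x4) = OR(0, 0) = 0
w5 = NAND(w1, w4) = NAND(1, 0) = 1
So w5 = 1 as required.

x1=1, x2=0, x3=1, x4=0, x5=1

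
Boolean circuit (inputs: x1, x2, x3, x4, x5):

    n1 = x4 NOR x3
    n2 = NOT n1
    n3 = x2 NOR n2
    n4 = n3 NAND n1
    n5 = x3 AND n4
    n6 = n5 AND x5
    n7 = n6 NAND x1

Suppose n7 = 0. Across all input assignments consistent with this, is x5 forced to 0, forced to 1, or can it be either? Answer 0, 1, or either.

n7 = n6 NAND x1 must be 0, so both n6 = 1 and x1 = 1.
Every assignment with n7 = 0 has x5 = 1; there are 4 such assignment(s).
  x1=1, x2=0, x3=1, x4=0, x5=1
  x1=1, x2=0, x3=1, x4=1, x5=1
  x1=1, x2=1, x3=1, x4=0, x5=1
  x1=1, x2=1, x3=1, x4=1, x5=1

1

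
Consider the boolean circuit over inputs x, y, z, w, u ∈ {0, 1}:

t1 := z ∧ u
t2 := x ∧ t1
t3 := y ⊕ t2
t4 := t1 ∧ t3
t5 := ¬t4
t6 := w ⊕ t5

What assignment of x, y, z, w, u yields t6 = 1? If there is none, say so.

t6 = w ⊕ t5 must be 1, so w and t5 differ.
Check with x=1, y=1, z=0, w=0, u=1:
t1 = z ∧ u = 0 ∧ 1 = 0
t2 = x ∧ t1 = 1 ∧ 0 = 0
t3 = y ⊕ t2 = 1 ⊕ 0 = 1
t4 = t1 ∧ t3 = 0 ∧ 1 = 0
t5 = ¬t4 = ¬0 = 1
t6 = w ⊕ t5 = 0 ⊕ 1 = 1
So t6 = 1 as required.

x=1, y=1, z=0, w=0, u=1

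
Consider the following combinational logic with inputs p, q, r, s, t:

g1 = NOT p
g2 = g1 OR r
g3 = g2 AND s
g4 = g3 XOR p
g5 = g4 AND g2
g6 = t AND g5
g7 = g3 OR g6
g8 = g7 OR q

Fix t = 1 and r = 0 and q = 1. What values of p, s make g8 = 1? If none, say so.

p=1, s=0

g8 = g7 OR q must be 1, so at least one of g7, q is 1.
Check with t = 1 and r = 0 and q = 1 and p=1, s=0:
g1 = NOT p = NOT 1 = 0
g2 = g1 OR r = 0 OR 0 = 0
g3 = g2 AND s = 0 AND 0 = 0
g4 = g3 XOR p = 0 XOR 1 = 1
g5 = g4 AND g2 = 1 AND 0 = 0
g6 = t AND g5 = 1 AND 0 = 0
g7 = g3 OR g6 = 0 OR 0 = 0
g8 = g7 OR q = 0 OR 1 = 1
So g8 = 1.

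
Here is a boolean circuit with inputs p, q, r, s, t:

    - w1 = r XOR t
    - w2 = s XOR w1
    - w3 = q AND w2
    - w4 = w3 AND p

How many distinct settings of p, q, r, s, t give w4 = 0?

w4 = w3 AND p must be 0, so at least one of w3, p is 0.
Enumerating the 32 input combinations, 28 give w4 = 0 and 4 give w4 = 1.

28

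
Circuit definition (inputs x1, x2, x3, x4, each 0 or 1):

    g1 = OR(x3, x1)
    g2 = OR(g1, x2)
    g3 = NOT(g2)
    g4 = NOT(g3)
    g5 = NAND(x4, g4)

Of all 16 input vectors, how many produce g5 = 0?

g5 = NAND(x4, g4) must be 0, so both x4 = 1 and g4 = 1.
Enumerating the 16 input combinations, 7 give g5 = 0 and 9 give g5 = 1.

7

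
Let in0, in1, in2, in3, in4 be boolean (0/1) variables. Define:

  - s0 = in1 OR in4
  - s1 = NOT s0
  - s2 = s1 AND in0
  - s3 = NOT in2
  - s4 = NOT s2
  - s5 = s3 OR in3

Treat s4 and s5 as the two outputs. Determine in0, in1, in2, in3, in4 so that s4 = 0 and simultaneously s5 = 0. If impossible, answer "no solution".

Check with in0=1, in1=0, in2=1, in3=0, in4=0:
s0 = in1 OR in4 = 0 OR 0 = 0
s1 = NOT s0 = NOT 0 = 1
s2 = s1 AND in0 = 1 AND 1 = 1
s3 = NOT in2 = NOT 1 = 0
s4 = NOT s2 = NOT 1 = 0
s5 = s3 OR in3 = 0 OR 0 = 0
So s4 = 0 and s5 = 0.

in0=1, in1=0, in2=1, in3=0, in4=0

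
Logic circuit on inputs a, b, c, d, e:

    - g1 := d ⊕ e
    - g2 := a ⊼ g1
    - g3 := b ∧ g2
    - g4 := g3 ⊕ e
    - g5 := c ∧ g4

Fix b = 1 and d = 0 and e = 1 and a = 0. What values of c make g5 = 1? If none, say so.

With b = 1 and d = 0 and e = 1 and a = 0 fixed, none of the 2 settings of c give g5 = 1.
For example, with c=1:
g1 = d ⊕ e = 0 ⊕ 1 = 1
g2 = a ⊼ g1 = 0 ⊼ 1 = 1
g3 = b ∧ g2 = 1 ∧ 1 = 1
g4 = g3 ⊕ e = 1 ⊕ 1 = 0
g5 = c ∧ g4 = 1 ∧ 0 = 0
giving g5 = 0 ≠ 1.

no solution exists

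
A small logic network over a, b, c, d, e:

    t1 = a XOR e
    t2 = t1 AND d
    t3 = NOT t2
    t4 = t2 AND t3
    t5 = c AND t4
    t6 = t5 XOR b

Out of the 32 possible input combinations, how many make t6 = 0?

t6 = t5 XOR b must be 0, so t5 and b are equal.
Enumerating the 32 input combinations, 16 give t6 = 0 and 16 give t6 = 1.

16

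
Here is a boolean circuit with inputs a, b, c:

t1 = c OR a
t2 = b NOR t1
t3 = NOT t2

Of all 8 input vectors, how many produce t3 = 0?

1

t3 = NOT t2 must be 0, so t2 = 1.
Satisfying assignments:
  a=0, b=0, c=0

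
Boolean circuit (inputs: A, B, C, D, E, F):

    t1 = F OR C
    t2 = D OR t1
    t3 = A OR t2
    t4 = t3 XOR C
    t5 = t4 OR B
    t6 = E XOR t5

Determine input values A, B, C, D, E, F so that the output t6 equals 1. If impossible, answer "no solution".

A=0, B=0, C=0, D=0, E=0, F=1

t6 = E XOR t5 must be 1, so E and t5 differ.
Check with A=0, B=0, C=0, D=0, E=0, F=1:
t1 = F OR C = 1 OR 0 = 1
t2 = D OR t1 = 0 OR 1 = 1
t3 = A OR t2 = 0 OR 1 = 1
t4 = t3 XOR C = 1 XOR 0 = 1
t5 = t4 OR B = 1 OR 0 = 1
t6 = E XOR t5 = 0 XOR 1 = 1
So t6 = 1 as required.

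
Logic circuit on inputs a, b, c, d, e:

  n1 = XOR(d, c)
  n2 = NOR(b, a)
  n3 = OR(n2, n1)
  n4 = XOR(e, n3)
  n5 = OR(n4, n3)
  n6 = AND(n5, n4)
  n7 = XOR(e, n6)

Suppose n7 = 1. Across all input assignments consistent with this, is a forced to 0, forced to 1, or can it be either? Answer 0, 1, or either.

either

Both values of a occur among assignments with n7 = 1:
  a=0: a=0, b=0, c=0, d=0, e=0
  a=1: a=1, b=0, c=0, d=1, e=0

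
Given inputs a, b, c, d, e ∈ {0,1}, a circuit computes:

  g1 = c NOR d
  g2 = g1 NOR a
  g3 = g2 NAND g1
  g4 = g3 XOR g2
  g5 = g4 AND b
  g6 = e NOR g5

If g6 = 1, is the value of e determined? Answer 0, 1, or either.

0

g6 = e NOR g5 must be 1, so both e = 0 and g5 = 0.
g5 = g4 AND b must be 0, so at least one of g4, b is 0.
Every assignment with g6 = 1 has e = 0; there are 11 such assignment(s).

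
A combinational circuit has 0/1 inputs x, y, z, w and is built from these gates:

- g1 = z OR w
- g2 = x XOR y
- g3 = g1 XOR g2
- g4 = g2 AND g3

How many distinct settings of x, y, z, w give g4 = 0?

14

g4 = g2 AND g3 must be 0, so at least one of g2, g3 is 0.
Enumerating the 16 input combinations, 14 give g4 = 0 and 2 give g4 = 1.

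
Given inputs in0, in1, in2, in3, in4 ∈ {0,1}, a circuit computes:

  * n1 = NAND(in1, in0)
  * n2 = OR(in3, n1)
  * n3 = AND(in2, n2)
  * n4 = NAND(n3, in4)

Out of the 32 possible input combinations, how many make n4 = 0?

7

n4 = NAND(n3, in4) must be 0, so both n3 = 1 and in4 = 1.
Enumerating the 32 input combinations, 7 give n4 = 0 and 25 give n4 = 1.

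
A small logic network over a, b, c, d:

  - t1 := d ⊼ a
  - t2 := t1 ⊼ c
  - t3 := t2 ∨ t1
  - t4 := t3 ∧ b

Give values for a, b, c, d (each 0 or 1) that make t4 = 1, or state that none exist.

a=0, b=1, c=0, d=1

t4 = t3 ∧ b must be 1, so both t3 = 1 and b = 1.
t3 = t2 ∨ t1 must be 1, so at least one of t2, t1 is 1.
Check with a=0, b=1, c=0, d=1:
t1 = d ⊼ a = 1 ⊼ 0 = 1
t2 = t1 ⊼ c = 1 ⊼ 0 = 1
t3 = t2 ∨ t1 = 1 ∨ 1 = 1
t4 = t3 ∧ b = 1 ∧ 1 = 1
So t4 = 1 as required.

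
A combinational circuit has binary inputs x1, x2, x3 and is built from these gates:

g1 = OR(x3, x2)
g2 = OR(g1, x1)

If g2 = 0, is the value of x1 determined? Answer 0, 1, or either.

g2 = OR(g1, x1) must be 0, so both g1 = 0 and x1 = 0.
Every assignment with g2 = 0 has x1 = 0; there are 1 such assignment(s).
  x1=0, x2=0, x3=0

0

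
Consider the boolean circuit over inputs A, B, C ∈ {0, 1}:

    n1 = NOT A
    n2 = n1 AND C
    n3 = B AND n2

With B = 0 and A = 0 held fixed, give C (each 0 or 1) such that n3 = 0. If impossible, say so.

Check with B = 0 and A = 0 and C=1:
n1 = NOT A = NOT 0 = 1
n2 = n1 AND C = 1 AND 1 = 1
n3 = B AND n2 = 0 AND 1 = 0
So n3 = 0.

C=1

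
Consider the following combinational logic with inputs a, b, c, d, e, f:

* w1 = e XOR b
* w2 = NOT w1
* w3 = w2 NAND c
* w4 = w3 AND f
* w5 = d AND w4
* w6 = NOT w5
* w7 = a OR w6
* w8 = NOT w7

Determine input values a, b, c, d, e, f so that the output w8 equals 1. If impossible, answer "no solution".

a=0 b=1 c=1 d=1 e=0 f=1

w8 = NOT w7 must be 1, so w7 = 0.
w7 = a OR w6 must be 0, so both a = 0 and w6 = 0.
Check with a=0 b=1 c=1 d=1 e=0 f=1:
w1 = e XOR b = 0 XOR 1 = 1
w2 = NOT w1 = NOT 1 = 0
w3 = w2 NAND c = 0 NAND 1 = 1
w4 = w3 AND f = 1 AND 1 = 1
w5 = d AND w4 = 1 AND 1 = 1
w6 = NOT w5 = NOT 1 = 0
w7 = a OR w6 = 0 OR 0 = 0
w8 = NOT w7 = NOT 0 = 1
So w8 = 1 as required.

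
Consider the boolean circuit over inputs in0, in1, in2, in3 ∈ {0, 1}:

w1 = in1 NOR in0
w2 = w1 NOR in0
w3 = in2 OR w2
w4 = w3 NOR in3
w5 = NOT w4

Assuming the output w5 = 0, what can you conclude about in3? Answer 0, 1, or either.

w5 = NOT w4 must be 0, so w4 = 1.
w4 = w3 NOR in3 must be 1, so both w3 = 0 and in3 = 0.
Every assignment with w5 = 0 has in3 = 0; there are 3 such assignment(s).
  in0=0, in1=0, in2=0, in3=0
  in0=1, in1=0, in2=0, in3=0
  in0=1, in1=1, in2=0, in3=0

0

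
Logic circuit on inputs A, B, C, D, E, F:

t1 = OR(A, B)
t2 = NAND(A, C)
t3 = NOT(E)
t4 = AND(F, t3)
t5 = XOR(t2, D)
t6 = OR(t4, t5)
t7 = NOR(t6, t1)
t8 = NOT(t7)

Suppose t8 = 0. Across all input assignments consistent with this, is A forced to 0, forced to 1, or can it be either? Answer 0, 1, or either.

0

t8 = NOT(t7) must be 0, so t7 = 1.
t7 = NOR(t6, t1) must be 1, so both t6 = 0 and t1 = 0.
Every assignment with t8 = 0 has A = 0; there are 6 such assignment(s).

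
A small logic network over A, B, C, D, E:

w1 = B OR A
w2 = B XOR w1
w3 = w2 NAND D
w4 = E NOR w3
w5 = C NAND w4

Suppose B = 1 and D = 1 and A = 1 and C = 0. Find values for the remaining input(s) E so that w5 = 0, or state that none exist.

With B = 1 and D = 1 and A = 1 and C = 0 fixed, none of the 2 settings of E give w5 = 0.
For example, with E=0:
w1 = B OR A = 1 OR 1 = 1
w2 = B XOR w1 = 1 XOR 1 = 0
w3 = w2 NAND D = 0 NAND 1 = 1
w4 = E NOR w3 = 0 NOR 1 = 0
w5 = C NAND w4 = 0 NAND 0 = 1
giving w5 = 1 ≠ 0.

no solution exists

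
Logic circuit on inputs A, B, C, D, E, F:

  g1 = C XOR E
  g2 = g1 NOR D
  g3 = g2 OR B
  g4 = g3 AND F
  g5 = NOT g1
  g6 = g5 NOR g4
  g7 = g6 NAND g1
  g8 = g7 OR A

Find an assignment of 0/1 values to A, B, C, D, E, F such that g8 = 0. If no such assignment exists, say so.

A=0, B=0, C=1, D=0, E=0, F=1

g8 = g7 OR A must be 0, so both g7 = 0 and A = 0.
g7 = g6 NAND g1 must be 0, so both g6 = 1 and g1 = 1.
Check with A=0, B=0, C=1, D=0, E=0, F=1:
g1 = C XOR E = 1 XOR 0 = 1
g2 = g1 NOR D = 1 NOR 0 = 0
g3 = g2 OR B = 0 OR 0 = 0
g4 = g3 AND F = 0 AND 1 = 0
g5 = NOT g1 = NOT 1 = 0
g6 = g5 NOR g4 = 0 NOR 0 = 1
g7 = g6 NAND g1 = 1 NAND 1 = 0
g8 = g7 OR A = 0 OR 0 = 0
So g8 = 0 as required.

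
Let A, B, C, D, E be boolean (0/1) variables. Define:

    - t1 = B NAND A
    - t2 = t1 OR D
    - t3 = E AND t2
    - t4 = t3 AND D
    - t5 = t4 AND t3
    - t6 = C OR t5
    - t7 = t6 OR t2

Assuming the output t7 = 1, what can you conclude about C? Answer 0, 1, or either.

Both values of C occur among assignments with t7 = 1:
  C=0: A=0, B=0, C=0, D=0, E=0
  C=1: A=0, B=0, C=1, D=0, E=0

either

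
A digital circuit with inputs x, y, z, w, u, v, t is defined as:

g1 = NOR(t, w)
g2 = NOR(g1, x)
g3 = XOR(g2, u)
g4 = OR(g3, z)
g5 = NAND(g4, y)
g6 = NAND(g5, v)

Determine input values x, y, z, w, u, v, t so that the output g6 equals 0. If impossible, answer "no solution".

Check with x=1, y=0, z=0, w=1, u=0, v=1, t=0:
g1 = NOR(t, w) = NOR(0, 1) = 0
g2 = NOR(g1, x) = NOR(0, 1) = 0
g3 = XOR(g2, u) = XOR(0, 0) = 0
g4 = OR(g3, z) = OR(0, 0) = 0
g5 = NAND(g4, y) = NAND(0, 0) = 1
g6 = NAND(g5, v) = NAND(1, 1) = 0
So g6 = 0 as required.

x=1, y=0, z=0, w=1, u=0, v=1, t=0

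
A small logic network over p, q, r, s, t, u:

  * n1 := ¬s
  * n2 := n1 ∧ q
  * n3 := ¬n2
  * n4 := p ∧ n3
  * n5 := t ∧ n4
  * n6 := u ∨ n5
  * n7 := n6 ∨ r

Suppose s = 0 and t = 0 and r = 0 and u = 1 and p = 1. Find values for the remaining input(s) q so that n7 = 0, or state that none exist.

no solution exists

With s = 0 and t = 0 and r = 0 and u = 1 and p = 1 fixed, none of the 2 settings of q give n7 = 0.
For example, with q=1:
n1 = ¬s = ¬0 = 1
n2 = n1 ∧ q = 1 ∧ 1 = 1
n3 = ¬n2 = ¬1 = 0
n4 = p ∧ n3 = 1 ∧ 0 = 0
n5 = t ∧ n4 = 0 ∧ 0 = 0
n6 = u ∨ n5 = 1 ∨ 0 = 1
n7 = n6 ∨ r = 1 ∨ 0 = 1
giving n7 = 1 ≠ 0.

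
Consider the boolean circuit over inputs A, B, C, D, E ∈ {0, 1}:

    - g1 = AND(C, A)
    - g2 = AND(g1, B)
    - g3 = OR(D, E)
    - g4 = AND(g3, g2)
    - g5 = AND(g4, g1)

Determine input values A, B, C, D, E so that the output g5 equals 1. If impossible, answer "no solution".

g5 = AND(g4, g1) must be 1, so both g4 = 1 and g1 = 1.
Check with A=1, B=1, C=1, D=1, E=0:
g1 = AND(C, A) = AND(1, 1) = 1
g2 = AND(g1, B) = AND(1, 1) = 1
g3 = OR(D, E) = OR(1, 0) = 1
g4 = AND(g3, g2) = AND(1, 1) = 1
g5 = AND(g4, g1) = AND(1, 1) = 1
So g5 = 1 as required.

A=1, B=1, C=1, D=1, E=0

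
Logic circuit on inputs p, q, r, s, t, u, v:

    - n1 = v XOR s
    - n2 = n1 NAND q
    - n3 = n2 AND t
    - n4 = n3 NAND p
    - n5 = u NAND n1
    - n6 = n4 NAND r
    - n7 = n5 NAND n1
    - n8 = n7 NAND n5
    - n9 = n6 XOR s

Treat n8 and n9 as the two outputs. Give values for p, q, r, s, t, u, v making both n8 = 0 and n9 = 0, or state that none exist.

Check with p=0 q=0 r=0 s=1 t=1 u=1 v=1:
n1 = v XOR s = 1 XOR 1 = 0
n2 = n1 NAND q = 0 NAND 0 = 1
n3 = n2 AND t = 1 AND 1 = 1
n4 = n3 NAND p = 1 NAND 0 = 1
n5 = u NAND n1 = 1 NAND 0 = 1
n6 = n4 NAND r = 1 NAND 0 = 1
n7 = n5 NAND n1 = 1 NAND 0 = 1
n8 = n7 NAND n5 = 1 NAND 1 = 0
n9 = n6 XOR s = 1 XOR 1 = 0
So n8 = 0 and n9 = 0.

p=0 q=0 r=0 s=1 t=1 u=1 v=1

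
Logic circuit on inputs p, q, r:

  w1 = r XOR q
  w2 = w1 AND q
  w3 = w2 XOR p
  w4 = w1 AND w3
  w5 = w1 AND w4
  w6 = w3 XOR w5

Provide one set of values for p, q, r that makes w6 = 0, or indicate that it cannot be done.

Check with p=1, q=0, r=1:
w1 = r XOR q = 1 XOR 0 = 1
w2 = w1 AND q = 1 AND 0 = 0
w3 = w2 XOR p = 0 XOR 1 = 1
w4 = w1 AND w3 = 1 AND 1 = 1
w5 = w1 AND w4 = 1 AND 1 = 1
w6 = w3 XOR w5 = 1 XOR 1 = 0
So w6 = 0 as required.

p=1, q=0, r=1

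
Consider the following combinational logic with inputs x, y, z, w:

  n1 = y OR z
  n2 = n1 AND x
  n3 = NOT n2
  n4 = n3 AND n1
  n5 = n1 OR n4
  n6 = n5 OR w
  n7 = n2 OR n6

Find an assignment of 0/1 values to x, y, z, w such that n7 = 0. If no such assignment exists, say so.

x=1, y=0, z=0, w=0

Check with x=1, y=0, z=0, w=0:
n1 = y OR z = 0 OR 0 = 0
n2 = n1 AND x = 0 AND 1 = 0
n3 = NOT n2 = NOT 0 = 1
n4 = n3 AND n1 = 1 AND 0 = 0
n5 = n1 OR n4 = 0 OR 0 = 0
n6 = n5 OR w = 0 OR 0 = 0
n7 = n2 OR n6 = 0 OR 0 = 0
So n7 = 0 as required.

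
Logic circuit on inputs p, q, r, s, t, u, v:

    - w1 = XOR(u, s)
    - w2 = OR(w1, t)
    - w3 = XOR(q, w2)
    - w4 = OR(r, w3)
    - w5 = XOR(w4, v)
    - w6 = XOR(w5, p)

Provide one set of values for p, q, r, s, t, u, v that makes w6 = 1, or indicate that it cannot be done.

p=0, q=1, r=1, s=1, t=1, u=0, v=0

w6 = XOR(w5, p) must be 1, so w5 and p differ.
Check with p=0, q=1, r=1, s=1, t=1, u=0, v=0:
w1 = XOR(u, s) = XOR(0, 1) = 1
w2 = OR(w1, t) = OR(1, 1) = 1
w3 = XOR(q, w2) = XOR(1, 1) = 0
w4 = OR(r, w3) = OR(1, 0) = 1
w5 = XOR(w4, v) = XOR(1, 0) = 1
w6 = XOR(w5, p) = XOR(1, 0) = 1
So w6 = 1 as required.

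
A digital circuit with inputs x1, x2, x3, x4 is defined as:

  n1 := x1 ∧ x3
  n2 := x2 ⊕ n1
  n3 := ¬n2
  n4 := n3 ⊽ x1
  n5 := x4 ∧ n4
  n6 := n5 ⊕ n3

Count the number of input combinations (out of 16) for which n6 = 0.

6

n6 = n5 ⊕ n3 must be 0, so n5 and n3 are equal.
Satisfying assignments:
  x1=0, x2=1, x3=0, x4=0
  x1=0, x2=1, x3=1, x4=0
  x1=1, x2=0, x3=1, x4=0
  x1=1, x2=0, x3=1, x4=1
  x1=1, x2=1, x3=0, x4=0
  x1=1, x2=1, x3=0, x4=1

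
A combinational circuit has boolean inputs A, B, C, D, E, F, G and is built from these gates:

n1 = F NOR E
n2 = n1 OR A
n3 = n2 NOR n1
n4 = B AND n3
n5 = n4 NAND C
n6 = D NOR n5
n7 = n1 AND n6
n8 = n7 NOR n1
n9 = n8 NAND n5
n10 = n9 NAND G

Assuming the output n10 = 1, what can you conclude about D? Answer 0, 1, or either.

either

Both values of D occur among assignments with n10 = 1:
  D=0: A=0, B=0, C=0, D=0, E=0, F=0, G=0
  D=1: A=0, B=0, C=0, D=1, E=0, F=0, G=0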